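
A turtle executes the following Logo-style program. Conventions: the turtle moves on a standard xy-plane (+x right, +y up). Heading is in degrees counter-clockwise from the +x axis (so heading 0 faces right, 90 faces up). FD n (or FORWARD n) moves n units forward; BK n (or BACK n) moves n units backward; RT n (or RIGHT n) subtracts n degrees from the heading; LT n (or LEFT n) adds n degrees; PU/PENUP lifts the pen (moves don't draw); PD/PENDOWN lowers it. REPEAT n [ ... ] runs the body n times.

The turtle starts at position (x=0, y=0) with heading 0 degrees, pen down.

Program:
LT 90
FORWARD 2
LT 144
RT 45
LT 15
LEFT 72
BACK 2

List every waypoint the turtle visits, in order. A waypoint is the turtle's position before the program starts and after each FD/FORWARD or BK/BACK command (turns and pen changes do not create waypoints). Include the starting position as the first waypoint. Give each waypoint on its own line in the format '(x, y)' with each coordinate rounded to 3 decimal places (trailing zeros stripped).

Executing turtle program step by step:
Start: pos=(0,0), heading=0, pen down
LT 90: heading 0 -> 90
FD 2: (0,0) -> (0,2) [heading=90, draw]
LT 144: heading 90 -> 234
RT 45: heading 234 -> 189
LT 15: heading 189 -> 204
LT 72: heading 204 -> 276
BK 2: (0,2) -> (-0.209,3.989) [heading=276, draw]
Final: pos=(-0.209,3.989), heading=276, 2 segment(s) drawn
Waypoints (3 total):
(0, 0)
(0, 2)
(-0.209, 3.989)

Answer: (0, 0)
(0, 2)
(-0.209, 3.989)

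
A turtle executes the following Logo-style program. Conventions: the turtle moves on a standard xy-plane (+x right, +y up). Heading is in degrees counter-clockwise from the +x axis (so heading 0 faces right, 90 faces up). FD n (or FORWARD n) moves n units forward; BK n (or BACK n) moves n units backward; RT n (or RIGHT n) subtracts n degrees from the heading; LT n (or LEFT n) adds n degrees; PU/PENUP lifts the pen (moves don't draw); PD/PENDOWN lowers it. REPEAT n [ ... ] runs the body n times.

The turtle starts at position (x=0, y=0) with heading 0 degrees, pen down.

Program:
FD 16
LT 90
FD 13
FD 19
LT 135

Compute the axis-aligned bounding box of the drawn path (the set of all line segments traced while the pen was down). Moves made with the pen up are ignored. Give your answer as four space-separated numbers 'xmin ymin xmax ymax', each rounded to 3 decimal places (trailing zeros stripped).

Answer: 0 0 16 32

Derivation:
Executing turtle program step by step:
Start: pos=(0,0), heading=0, pen down
FD 16: (0,0) -> (16,0) [heading=0, draw]
LT 90: heading 0 -> 90
FD 13: (16,0) -> (16,13) [heading=90, draw]
FD 19: (16,13) -> (16,32) [heading=90, draw]
LT 135: heading 90 -> 225
Final: pos=(16,32), heading=225, 3 segment(s) drawn

Segment endpoints: x in {0, 16}, y in {0, 13, 32}
xmin=0, ymin=0, xmax=16, ymax=32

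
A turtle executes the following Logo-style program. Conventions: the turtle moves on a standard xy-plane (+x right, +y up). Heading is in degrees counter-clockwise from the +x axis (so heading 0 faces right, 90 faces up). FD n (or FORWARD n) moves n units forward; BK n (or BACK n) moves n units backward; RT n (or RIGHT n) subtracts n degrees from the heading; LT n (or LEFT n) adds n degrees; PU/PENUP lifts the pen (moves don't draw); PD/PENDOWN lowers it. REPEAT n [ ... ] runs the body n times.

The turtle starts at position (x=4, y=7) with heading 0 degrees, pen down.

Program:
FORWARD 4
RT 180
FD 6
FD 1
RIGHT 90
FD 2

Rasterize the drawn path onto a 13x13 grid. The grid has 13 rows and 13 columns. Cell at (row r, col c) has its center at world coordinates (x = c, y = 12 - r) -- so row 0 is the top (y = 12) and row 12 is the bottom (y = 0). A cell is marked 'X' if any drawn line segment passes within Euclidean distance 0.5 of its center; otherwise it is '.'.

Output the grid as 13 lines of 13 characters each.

Answer: .............
.............
.............
.X...........
.X...........
.XXXXXXXX....
.............
.............
.............
.............
.............
.............
.............

Derivation:
Segment 0: (4,7) -> (8,7)
Segment 1: (8,7) -> (2,7)
Segment 2: (2,7) -> (1,7)
Segment 3: (1,7) -> (1,9)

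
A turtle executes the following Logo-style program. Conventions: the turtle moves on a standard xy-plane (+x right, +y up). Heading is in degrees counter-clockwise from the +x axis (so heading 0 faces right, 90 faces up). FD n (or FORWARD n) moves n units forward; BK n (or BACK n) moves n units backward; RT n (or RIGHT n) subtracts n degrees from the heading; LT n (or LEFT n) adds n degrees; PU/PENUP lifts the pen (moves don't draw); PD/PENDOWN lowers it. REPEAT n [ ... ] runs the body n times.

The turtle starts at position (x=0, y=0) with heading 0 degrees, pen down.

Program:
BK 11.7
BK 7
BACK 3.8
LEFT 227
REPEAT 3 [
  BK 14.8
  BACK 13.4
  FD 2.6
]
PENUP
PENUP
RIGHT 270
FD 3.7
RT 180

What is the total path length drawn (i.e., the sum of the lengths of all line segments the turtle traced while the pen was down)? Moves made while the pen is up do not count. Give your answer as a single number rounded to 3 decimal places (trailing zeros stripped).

Executing turtle program step by step:
Start: pos=(0,0), heading=0, pen down
BK 11.7: (0,0) -> (-11.7,0) [heading=0, draw]
BK 7: (-11.7,0) -> (-18.7,0) [heading=0, draw]
BK 3.8: (-18.7,0) -> (-22.5,0) [heading=0, draw]
LT 227: heading 0 -> 227
REPEAT 3 [
  -- iteration 1/3 --
  BK 14.8: (-22.5,0) -> (-12.406,10.824) [heading=227, draw]
  BK 13.4: (-12.406,10.824) -> (-3.268,20.624) [heading=227, draw]
  FD 2.6: (-3.268,20.624) -> (-5.041,18.723) [heading=227, draw]
  -- iteration 2/3 --
  BK 14.8: (-5.041,18.723) -> (5.053,29.547) [heading=227, draw]
  BK 13.4: (5.053,29.547) -> (14.192,39.347) [heading=227, draw]
  FD 2.6: (14.192,39.347) -> (12.418,37.445) [heading=227, draw]
  -- iteration 3/3 --
  BK 14.8: (12.418,37.445) -> (22.512,48.269) [heading=227, draw]
  BK 13.4: (22.512,48.269) -> (31.651,58.069) [heading=227, draw]
  FD 2.6: (31.651,58.069) -> (29.877,56.168) [heading=227, draw]
]
PU: pen up
PU: pen up
RT 270: heading 227 -> 317
FD 3.7: (29.877,56.168) -> (32.583,53.645) [heading=317, move]
RT 180: heading 317 -> 137
Final: pos=(32.583,53.645), heading=137, 12 segment(s) drawn

Segment lengths:
  seg 1: (0,0) -> (-11.7,0), length = 11.7
  seg 2: (-11.7,0) -> (-18.7,0), length = 7
  seg 3: (-18.7,0) -> (-22.5,0), length = 3.8
  seg 4: (-22.5,0) -> (-12.406,10.824), length = 14.8
  seg 5: (-12.406,10.824) -> (-3.268,20.624), length = 13.4
  seg 6: (-3.268,20.624) -> (-5.041,18.723), length = 2.6
  seg 7: (-5.041,18.723) -> (5.053,29.547), length = 14.8
  seg 8: (5.053,29.547) -> (14.192,39.347), length = 13.4
  seg 9: (14.192,39.347) -> (12.418,37.445), length = 2.6
  seg 10: (12.418,37.445) -> (22.512,48.269), length = 14.8
  seg 11: (22.512,48.269) -> (31.651,58.069), length = 13.4
  seg 12: (31.651,58.069) -> (29.877,56.168), length = 2.6
Total = 114.9

Answer: 114.9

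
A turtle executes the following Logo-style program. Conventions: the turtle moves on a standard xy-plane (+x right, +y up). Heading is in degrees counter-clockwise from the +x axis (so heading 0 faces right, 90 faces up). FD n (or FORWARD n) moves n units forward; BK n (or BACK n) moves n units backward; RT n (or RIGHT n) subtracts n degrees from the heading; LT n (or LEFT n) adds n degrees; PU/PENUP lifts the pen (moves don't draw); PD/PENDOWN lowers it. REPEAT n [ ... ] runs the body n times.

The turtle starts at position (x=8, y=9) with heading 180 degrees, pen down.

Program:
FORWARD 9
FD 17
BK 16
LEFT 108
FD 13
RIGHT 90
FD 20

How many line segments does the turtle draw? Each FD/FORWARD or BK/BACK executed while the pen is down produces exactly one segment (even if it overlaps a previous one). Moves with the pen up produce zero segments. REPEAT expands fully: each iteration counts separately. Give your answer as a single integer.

Executing turtle program step by step:
Start: pos=(8,9), heading=180, pen down
FD 9: (8,9) -> (-1,9) [heading=180, draw]
FD 17: (-1,9) -> (-18,9) [heading=180, draw]
BK 16: (-18,9) -> (-2,9) [heading=180, draw]
LT 108: heading 180 -> 288
FD 13: (-2,9) -> (2.017,-3.364) [heading=288, draw]
RT 90: heading 288 -> 198
FD 20: (2.017,-3.364) -> (-17.004,-9.544) [heading=198, draw]
Final: pos=(-17.004,-9.544), heading=198, 5 segment(s) drawn
Segments drawn: 5

Answer: 5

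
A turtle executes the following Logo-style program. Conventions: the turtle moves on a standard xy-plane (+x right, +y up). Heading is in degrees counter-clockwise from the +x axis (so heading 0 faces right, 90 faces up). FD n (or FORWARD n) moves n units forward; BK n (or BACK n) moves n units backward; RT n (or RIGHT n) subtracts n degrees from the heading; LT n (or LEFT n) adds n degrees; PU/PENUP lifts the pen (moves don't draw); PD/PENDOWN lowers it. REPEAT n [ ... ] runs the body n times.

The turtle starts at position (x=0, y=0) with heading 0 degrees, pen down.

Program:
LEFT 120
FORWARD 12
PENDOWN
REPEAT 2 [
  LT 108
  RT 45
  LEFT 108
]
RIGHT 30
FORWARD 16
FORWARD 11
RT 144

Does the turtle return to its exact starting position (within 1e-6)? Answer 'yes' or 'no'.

Executing turtle program step by step:
Start: pos=(0,0), heading=0, pen down
LT 120: heading 0 -> 120
FD 12: (0,0) -> (-6,10.392) [heading=120, draw]
PD: pen down
REPEAT 2 [
  -- iteration 1/2 --
  LT 108: heading 120 -> 228
  RT 45: heading 228 -> 183
  LT 108: heading 183 -> 291
  -- iteration 2/2 --
  LT 108: heading 291 -> 39
  RT 45: heading 39 -> 354
  LT 108: heading 354 -> 102
]
RT 30: heading 102 -> 72
FD 16: (-6,10.392) -> (-1.056,25.609) [heading=72, draw]
FD 11: (-1.056,25.609) -> (2.343,36.071) [heading=72, draw]
RT 144: heading 72 -> 288
Final: pos=(2.343,36.071), heading=288, 3 segment(s) drawn

Start position: (0, 0)
Final position: (2.343, 36.071)
Distance = 36.147; >= 1e-6 -> NOT closed

Answer: no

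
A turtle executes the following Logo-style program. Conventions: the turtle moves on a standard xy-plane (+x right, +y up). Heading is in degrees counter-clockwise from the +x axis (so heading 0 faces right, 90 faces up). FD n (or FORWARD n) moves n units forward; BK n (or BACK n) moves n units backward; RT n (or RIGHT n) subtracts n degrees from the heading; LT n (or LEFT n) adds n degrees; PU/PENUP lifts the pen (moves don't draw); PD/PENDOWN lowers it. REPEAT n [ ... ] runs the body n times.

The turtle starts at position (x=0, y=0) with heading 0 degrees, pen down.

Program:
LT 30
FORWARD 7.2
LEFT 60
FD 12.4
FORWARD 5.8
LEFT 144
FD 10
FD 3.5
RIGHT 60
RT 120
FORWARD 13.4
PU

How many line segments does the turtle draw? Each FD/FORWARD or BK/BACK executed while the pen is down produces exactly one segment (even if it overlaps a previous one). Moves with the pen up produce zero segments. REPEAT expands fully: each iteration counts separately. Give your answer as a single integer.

Executing turtle program step by step:
Start: pos=(0,0), heading=0, pen down
LT 30: heading 0 -> 30
FD 7.2: (0,0) -> (6.235,3.6) [heading=30, draw]
LT 60: heading 30 -> 90
FD 12.4: (6.235,3.6) -> (6.235,16) [heading=90, draw]
FD 5.8: (6.235,16) -> (6.235,21.8) [heading=90, draw]
LT 144: heading 90 -> 234
FD 10: (6.235,21.8) -> (0.358,13.71) [heading=234, draw]
FD 3.5: (0.358,13.71) -> (-1.7,10.878) [heading=234, draw]
RT 60: heading 234 -> 174
RT 120: heading 174 -> 54
FD 13.4: (-1.7,10.878) -> (6.177,21.719) [heading=54, draw]
PU: pen up
Final: pos=(6.177,21.719), heading=54, 6 segment(s) drawn
Segments drawn: 6

Answer: 6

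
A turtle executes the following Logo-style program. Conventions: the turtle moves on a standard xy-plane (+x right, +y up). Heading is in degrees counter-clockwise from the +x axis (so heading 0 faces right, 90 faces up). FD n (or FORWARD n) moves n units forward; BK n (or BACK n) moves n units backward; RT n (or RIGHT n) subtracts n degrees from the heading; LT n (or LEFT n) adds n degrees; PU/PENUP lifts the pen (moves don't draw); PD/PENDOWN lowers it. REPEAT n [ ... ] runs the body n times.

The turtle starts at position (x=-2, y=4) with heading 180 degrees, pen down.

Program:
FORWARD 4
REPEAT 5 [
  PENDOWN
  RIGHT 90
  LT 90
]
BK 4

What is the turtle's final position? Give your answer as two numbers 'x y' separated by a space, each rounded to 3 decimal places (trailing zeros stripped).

Executing turtle program step by step:
Start: pos=(-2,4), heading=180, pen down
FD 4: (-2,4) -> (-6,4) [heading=180, draw]
REPEAT 5 [
  -- iteration 1/5 --
  PD: pen down
  RT 90: heading 180 -> 90
  LT 90: heading 90 -> 180
  -- iteration 2/5 --
  PD: pen down
  RT 90: heading 180 -> 90
  LT 90: heading 90 -> 180
  -- iteration 3/5 --
  PD: pen down
  RT 90: heading 180 -> 90
  LT 90: heading 90 -> 180
  -- iteration 4/5 --
  PD: pen down
  RT 90: heading 180 -> 90
  LT 90: heading 90 -> 180
  -- iteration 5/5 --
  PD: pen down
  RT 90: heading 180 -> 90
  LT 90: heading 90 -> 180
]
BK 4: (-6,4) -> (-2,4) [heading=180, draw]
Final: pos=(-2,4), heading=180, 2 segment(s) drawn

Answer: -2 4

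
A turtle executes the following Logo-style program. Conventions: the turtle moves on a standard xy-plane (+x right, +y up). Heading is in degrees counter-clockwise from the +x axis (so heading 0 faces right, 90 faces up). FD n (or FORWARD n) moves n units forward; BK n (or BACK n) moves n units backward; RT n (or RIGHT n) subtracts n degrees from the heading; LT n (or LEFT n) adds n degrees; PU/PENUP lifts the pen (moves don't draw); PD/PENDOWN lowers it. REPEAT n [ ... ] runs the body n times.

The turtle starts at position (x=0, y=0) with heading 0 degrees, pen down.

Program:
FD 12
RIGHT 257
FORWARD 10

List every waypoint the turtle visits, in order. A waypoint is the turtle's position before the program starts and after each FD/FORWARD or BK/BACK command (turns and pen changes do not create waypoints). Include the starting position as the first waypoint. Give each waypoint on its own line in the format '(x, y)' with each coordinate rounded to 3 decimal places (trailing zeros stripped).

Answer: (0, 0)
(12, 0)
(9.75, 9.744)

Derivation:
Executing turtle program step by step:
Start: pos=(0,0), heading=0, pen down
FD 12: (0,0) -> (12,0) [heading=0, draw]
RT 257: heading 0 -> 103
FD 10: (12,0) -> (9.75,9.744) [heading=103, draw]
Final: pos=(9.75,9.744), heading=103, 2 segment(s) drawn
Waypoints (3 total):
(0, 0)
(12, 0)
(9.75, 9.744)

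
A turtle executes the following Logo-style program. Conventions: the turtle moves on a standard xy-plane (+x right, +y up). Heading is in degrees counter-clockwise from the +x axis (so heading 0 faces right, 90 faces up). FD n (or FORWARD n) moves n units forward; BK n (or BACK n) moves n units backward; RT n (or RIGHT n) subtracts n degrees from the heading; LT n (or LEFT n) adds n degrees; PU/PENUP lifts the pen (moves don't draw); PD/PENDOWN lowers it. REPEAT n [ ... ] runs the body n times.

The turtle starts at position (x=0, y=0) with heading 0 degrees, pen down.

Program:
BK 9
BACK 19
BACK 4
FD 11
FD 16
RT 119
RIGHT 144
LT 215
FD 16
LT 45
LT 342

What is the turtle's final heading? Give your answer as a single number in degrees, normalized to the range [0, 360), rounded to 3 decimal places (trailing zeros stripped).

Answer: 339

Derivation:
Executing turtle program step by step:
Start: pos=(0,0), heading=0, pen down
BK 9: (0,0) -> (-9,0) [heading=0, draw]
BK 19: (-9,0) -> (-28,0) [heading=0, draw]
BK 4: (-28,0) -> (-32,0) [heading=0, draw]
FD 11: (-32,0) -> (-21,0) [heading=0, draw]
FD 16: (-21,0) -> (-5,0) [heading=0, draw]
RT 119: heading 0 -> 241
RT 144: heading 241 -> 97
LT 215: heading 97 -> 312
FD 16: (-5,0) -> (5.706,-11.89) [heading=312, draw]
LT 45: heading 312 -> 357
LT 342: heading 357 -> 339
Final: pos=(5.706,-11.89), heading=339, 6 segment(s) drawn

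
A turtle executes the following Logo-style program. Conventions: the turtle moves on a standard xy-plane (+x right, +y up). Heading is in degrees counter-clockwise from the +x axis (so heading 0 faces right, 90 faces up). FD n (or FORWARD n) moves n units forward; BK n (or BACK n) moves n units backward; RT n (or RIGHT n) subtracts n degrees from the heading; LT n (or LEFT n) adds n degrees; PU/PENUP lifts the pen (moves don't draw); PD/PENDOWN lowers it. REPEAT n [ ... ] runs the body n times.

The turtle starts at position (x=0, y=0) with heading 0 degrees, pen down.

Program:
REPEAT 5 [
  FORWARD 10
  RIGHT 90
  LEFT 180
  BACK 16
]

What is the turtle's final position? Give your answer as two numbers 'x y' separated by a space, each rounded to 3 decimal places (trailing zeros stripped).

Answer: 10 -16

Derivation:
Executing turtle program step by step:
Start: pos=(0,0), heading=0, pen down
REPEAT 5 [
  -- iteration 1/5 --
  FD 10: (0,0) -> (10,0) [heading=0, draw]
  RT 90: heading 0 -> 270
  LT 180: heading 270 -> 90
  BK 16: (10,0) -> (10,-16) [heading=90, draw]
  -- iteration 2/5 --
  FD 10: (10,-16) -> (10,-6) [heading=90, draw]
  RT 90: heading 90 -> 0
  LT 180: heading 0 -> 180
  BK 16: (10,-6) -> (26,-6) [heading=180, draw]
  -- iteration 3/5 --
  FD 10: (26,-6) -> (16,-6) [heading=180, draw]
  RT 90: heading 180 -> 90
  LT 180: heading 90 -> 270
  BK 16: (16,-6) -> (16,10) [heading=270, draw]
  -- iteration 4/5 --
  FD 10: (16,10) -> (16,0) [heading=270, draw]
  RT 90: heading 270 -> 180
  LT 180: heading 180 -> 0
  BK 16: (16,0) -> (0,0) [heading=0, draw]
  -- iteration 5/5 --
  FD 10: (0,0) -> (10,0) [heading=0, draw]
  RT 90: heading 0 -> 270
  LT 180: heading 270 -> 90
  BK 16: (10,0) -> (10,-16) [heading=90, draw]
]
Final: pos=(10,-16), heading=90, 10 segment(s) drawn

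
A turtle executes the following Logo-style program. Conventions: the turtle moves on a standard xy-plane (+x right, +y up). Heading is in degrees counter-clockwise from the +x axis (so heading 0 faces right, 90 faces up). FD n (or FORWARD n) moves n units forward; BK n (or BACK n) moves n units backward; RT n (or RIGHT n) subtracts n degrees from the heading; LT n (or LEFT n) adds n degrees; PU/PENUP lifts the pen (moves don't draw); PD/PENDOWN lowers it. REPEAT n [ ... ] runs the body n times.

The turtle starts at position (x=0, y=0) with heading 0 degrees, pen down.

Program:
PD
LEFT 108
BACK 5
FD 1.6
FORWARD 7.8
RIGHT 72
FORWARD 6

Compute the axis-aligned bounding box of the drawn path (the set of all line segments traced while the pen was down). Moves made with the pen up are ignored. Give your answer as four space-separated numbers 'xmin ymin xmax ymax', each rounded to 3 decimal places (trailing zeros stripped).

Executing turtle program step by step:
Start: pos=(0,0), heading=0, pen down
PD: pen down
LT 108: heading 0 -> 108
BK 5: (0,0) -> (1.545,-4.755) [heading=108, draw]
FD 1.6: (1.545,-4.755) -> (1.051,-3.234) [heading=108, draw]
FD 7.8: (1.051,-3.234) -> (-1.36,4.185) [heading=108, draw]
RT 72: heading 108 -> 36
FD 6: (-1.36,4.185) -> (3.494,7.711) [heading=36, draw]
Final: pos=(3.494,7.711), heading=36, 4 segment(s) drawn

Segment endpoints: x in {-1.36, 0, 1.051, 1.545, 3.494}, y in {-4.755, -3.234, 0, 4.185, 7.711}
xmin=-1.36, ymin=-4.755, xmax=3.494, ymax=7.711

Answer: -1.36 -4.755 3.494 7.711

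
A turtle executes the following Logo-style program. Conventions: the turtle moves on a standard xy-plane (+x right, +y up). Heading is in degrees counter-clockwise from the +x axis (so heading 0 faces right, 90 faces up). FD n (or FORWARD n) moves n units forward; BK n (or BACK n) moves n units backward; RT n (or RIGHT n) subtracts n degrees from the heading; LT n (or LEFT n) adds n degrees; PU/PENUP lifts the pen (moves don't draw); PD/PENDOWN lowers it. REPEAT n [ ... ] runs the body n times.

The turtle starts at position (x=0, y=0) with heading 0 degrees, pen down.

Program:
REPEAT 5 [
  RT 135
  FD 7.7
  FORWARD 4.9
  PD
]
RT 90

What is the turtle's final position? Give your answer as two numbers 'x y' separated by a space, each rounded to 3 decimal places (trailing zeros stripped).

Answer: -3.69 3.69

Derivation:
Executing turtle program step by step:
Start: pos=(0,0), heading=0, pen down
REPEAT 5 [
  -- iteration 1/5 --
  RT 135: heading 0 -> 225
  FD 7.7: (0,0) -> (-5.445,-5.445) [heading=225, draw]
  FD 4.9: (-5.445,-5.445) -> (-8.91,-8.91) [heading=225, draw]
  PD: pen down
  -- iteration 2/5 --
  RT 135: heading 225 -> 90
  FD 7.7: (-8.91,-8.91) -> (-8.91,-1.21) [heading=90, draw]
  FD 4.9: (-8.91,-1.21) -> (-8.91,3.69) [heading=90, draw]
  PD: pen down
  -- iteration 3/5 --
  RT 135: heading 90 -> 315
  FD 7.7: (-8.91,3.69) -> (-3.465,-1.754) [heading=315, draw]
  FD 4.9: (-3.465,-1.754) -> (0,-5.219) [heading=315, draw]
  PD: pen down
  -- iteration 4/5 --
  RT 135: heading 315 -> 180
  FD 7.7: (0,-5.219) -> (-7.7,-5.219) [heading=180, draw]
  FD 4.9: (-7.7,-5.219) -> (-12.6,-5.219) [heading=180, draw]
  PD: pen down
  -- iteration 5/5 --
  RT 135: heading 180 -> 45
  FD 7.7: (-12.6,-5.219) -> (-7.155,0.226) [heading=45, draw]
  FD 4.9: (-7.155,0.226) -> (-3.69,3.69) [heading=45, draw]
  PD: pen down
]
RT 90: heading 45 -> 315
Final: pos=(-3.69,3.69), heading=315, 10 segment(s) drawn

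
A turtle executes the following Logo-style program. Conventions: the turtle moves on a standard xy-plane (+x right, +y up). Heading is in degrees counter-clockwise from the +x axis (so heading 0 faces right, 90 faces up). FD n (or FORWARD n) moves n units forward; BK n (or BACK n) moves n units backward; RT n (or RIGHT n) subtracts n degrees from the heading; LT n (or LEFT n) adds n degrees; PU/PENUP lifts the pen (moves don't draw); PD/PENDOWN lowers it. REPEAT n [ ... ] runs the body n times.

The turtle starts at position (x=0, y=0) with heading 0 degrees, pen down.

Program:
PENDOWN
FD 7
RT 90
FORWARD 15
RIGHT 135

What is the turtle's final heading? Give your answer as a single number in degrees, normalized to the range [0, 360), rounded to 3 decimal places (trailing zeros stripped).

Executing turtle program step by step:
Start: pos=(0,0), heading=0, pen down
PD: pen down
FD 7: (0,0) -> (7,0) [heading=0, draw]
RT 90: heading 0 -> 270
FD 15: (7,0) -> (7,-15) [heading=270, draw]
RT 135: heading 270 -> 135
Final: pos=(7,-15), heading=135, 2 segment(s) drawn

Answer: 135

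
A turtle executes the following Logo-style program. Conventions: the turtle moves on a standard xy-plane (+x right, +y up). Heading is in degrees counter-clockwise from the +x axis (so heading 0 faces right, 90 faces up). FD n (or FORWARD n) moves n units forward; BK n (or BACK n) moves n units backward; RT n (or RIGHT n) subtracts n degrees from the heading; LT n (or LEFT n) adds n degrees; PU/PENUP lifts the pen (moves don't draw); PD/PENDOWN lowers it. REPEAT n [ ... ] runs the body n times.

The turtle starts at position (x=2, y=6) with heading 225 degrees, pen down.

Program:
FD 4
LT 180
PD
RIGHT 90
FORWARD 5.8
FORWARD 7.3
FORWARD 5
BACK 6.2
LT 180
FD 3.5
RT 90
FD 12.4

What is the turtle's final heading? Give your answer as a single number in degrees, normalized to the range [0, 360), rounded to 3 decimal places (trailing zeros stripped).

Answer: 45

Derivation:
Executing turtle program step by step:
Start: pos=(2,6), heading=225, pen down
FD 4: (2,6) -> (-0.828,3.172) [heading=225, draw]
LT 180: heading 225 -> 45
PD: pen down
RT 90: heading 45 -> 315
FD 5.8: (-0.828,3.172) -> (3.273,-0.93) [heading=315, draw]
FD 7.3: (3.273,-0.93) -> (8.435,-6.092) [heading=315, draw]
FD 5: (8.435,-6.092) -> (11.97,-9.627) [heading=315, draw]
BK 6.2: (11.97,-9.627) -> (7.586,-5.243) [heading=315, draw]
LT 180: heading 315 -> 135
FD 3.5: (7.586,-5.243) -> (5.111,-2.768) [heading=135, draw]
RT 90: heading 135 -> 45
FD 12.4: (5.111,-2.768) -> (13.879,6) [heading=45, draw]
Final: pos=(13.879,6), heading=45, 7 segment(s) drawn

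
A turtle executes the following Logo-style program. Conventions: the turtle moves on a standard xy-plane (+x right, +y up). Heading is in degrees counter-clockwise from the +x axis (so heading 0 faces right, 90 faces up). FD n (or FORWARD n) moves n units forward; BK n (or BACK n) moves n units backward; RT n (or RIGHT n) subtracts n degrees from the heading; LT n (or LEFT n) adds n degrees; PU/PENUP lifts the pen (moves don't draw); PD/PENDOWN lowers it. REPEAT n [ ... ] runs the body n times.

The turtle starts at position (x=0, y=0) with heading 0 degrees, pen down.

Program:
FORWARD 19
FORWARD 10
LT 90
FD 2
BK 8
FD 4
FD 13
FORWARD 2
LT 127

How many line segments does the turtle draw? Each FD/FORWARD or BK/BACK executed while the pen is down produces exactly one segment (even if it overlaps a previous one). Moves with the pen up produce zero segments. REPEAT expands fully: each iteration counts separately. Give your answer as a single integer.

Answer: 7

Derivation:
Executing turtle program step by step:
Start: pos=(0,0), heading=0, pen down
FD 19: (0,0) -> (19,0) [heading=0, draw]
FD 10: (19,0) -> (29,0) [heading=0, draw]
LT 90: heading 0 -> 90
FD 2: (29,0) -> (29,2) [heading=90, draw]
BK 8: (29,2) -> (29,-6) [heading=90, draw]
FD 4: (29,-6) -> (29,-2) [heading=90, draw]
FD 13: (29,-2) -> (29,11) [heading=90, draw]
FD 2: (29,11) -> (29,13) [heading=90, draw]
LT 127: heading 90 -> 217
Final: pos=(29,13), heading=217, 7 segment(s) drawn
Segments drawn: 7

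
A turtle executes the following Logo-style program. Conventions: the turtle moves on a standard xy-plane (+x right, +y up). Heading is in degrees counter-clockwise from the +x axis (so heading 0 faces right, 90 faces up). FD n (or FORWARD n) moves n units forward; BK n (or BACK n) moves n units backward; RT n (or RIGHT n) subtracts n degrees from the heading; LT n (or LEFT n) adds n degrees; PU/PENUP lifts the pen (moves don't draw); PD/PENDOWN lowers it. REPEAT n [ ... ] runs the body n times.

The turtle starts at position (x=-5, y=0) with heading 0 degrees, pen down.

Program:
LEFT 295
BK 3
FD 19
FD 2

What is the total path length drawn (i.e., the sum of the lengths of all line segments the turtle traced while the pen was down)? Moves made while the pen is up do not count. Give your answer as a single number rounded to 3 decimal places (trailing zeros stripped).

Answer: 24

Derivation:
Executing turtle program step by step:
Start: pos=(-5,0), heading=0, pen down
LT 295: heading 0 -> 295
BK 3: (-5,0) -> (-6.268,2.719) [heading=295, draw]
FD 19: (-6.268,2.719) -> (1.762,-14.501) [heading=295, draw]
FD 2: (1.762,-14.501) -> (2.607,-16.314) [heading=295, draw]
Final: pos=(2.607,-16.314), heading=295, 3 segment(s) drawn

Segment lengths:
  seg 1: (-5,0) -> (-6.268,2.719), length = 3
  seg 2: (-6.268,2.719) -> (1.762,-14.501), length = 19
  seg 3: (1.762,-14.501) -> (2.607,-16.314), length = 2
Total = 24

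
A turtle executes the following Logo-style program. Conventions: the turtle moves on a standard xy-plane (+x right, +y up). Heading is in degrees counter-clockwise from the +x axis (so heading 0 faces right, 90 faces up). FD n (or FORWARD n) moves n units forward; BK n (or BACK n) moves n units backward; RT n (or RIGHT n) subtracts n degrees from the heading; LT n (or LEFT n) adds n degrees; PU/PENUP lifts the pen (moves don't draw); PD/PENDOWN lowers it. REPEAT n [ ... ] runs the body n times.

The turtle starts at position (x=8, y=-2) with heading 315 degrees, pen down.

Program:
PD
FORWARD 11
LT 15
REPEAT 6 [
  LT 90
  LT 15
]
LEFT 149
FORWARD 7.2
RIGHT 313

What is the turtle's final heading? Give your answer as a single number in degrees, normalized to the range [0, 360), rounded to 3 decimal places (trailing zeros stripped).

Answer: 76

Derivation:
Executing turtle program step by step:
Start: pos=(8,-2), heading=315, pen down
PD: pen down
FD 11: (8,-2) -> (15.778,-9.778) [heading=315, draw]
LT 15: heading 315 -> 330
REPEAT 6 [
  -- iteration 1/6 --
  LT 90: heading 330 -> 60
  LT 15: heading 60 -> 75
  -- iteration 2/6 --
  LT 90: heading 75 -> 165
  LT 15: heading 165 -> 180
  -- iteration 3/6 --
  LT 90: heading 180 -> 270
  LT 15: heading 270 -> 285
  -- iteration 4/6 --
  LT 90: heading 285 -> 15
  LT 15: heading 15 -> 30
  -- iteration 5/6 --
  LT 90: heading 30 -> 120
  LT 15: heading 120 -> 135
  -- iteration 6/6 --
  LT 90: heading 135 -> 225
  LT 15: heading 225 -> 240
]
LT 149: heading 240 -> 29
FD 7.2: (15.778,-9.778) -> (22.075,-6.288) [heading=29, draw]
RT 313: heading 29 -> 76
Final: pos=(22.075,-6.288), heading=76, 2 segment(s) drawn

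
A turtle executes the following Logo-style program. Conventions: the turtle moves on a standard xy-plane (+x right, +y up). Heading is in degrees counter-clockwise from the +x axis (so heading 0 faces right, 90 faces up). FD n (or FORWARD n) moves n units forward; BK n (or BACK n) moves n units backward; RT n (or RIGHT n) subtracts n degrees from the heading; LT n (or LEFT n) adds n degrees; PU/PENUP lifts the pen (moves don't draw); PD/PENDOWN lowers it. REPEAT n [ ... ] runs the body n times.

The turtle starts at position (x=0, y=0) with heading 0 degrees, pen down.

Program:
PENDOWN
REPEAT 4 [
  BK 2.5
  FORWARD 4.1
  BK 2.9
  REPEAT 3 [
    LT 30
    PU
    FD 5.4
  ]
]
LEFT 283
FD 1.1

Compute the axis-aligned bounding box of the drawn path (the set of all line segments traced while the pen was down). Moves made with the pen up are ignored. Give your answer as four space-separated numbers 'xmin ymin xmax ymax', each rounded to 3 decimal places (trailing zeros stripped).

Executing turtle program step by step:
Start: pos=(0,0), heading=0, pen down
PD: pen down
REPEAT 4 [
  -- iteration 1/4 --
  BK 2.5: (0,0) -> (-2.5,0) [heading=0, draw]
  FD 4.1: (-2.5,0) -> (1.6,0) [heading=0, draw]
  BK 2.9: (1.6,0) -> (-1.3,0) [heading=0, draw]
  REPEAT 3 [
    -- iteration 1/3 --
    LT 30: heading 0 -> 30
    PU: pen up
    FD 5.4: (-1.3,0) -> (3.377,2.7) [heading=30, move]
    -- iteration 2/3 --
    LT 30: heading 30 -> 60
    PU: pen up
    FD 5.4: (3.377,2.7) -> (6.077,7.377) [heading=60, move]
    -- iteration 3/3 --
    LT 30: heading 60 -> 90
    PU: pen up
    FD 5.4: (6.077,7.377) -> (6.077,12.777) [heading=90, move]
  ]
  -- iteration 2/4 --
  BK 2.5: (6.077,12.777) -> (6.077,10.277) [heading=90, move]
  FD 4.1: (6.077,10.277) -> (6.077,14.377) [heading=90, move]
  BK 2.9: (6.077,14.377) -> (6.077,11.477) [heading=90, move]
  REPEAT 3 [
    -- iteration 1/3 --
    LT 30: heading 90 -> 120
    PU: pen up
    FD 5.4: (6.077,11.477) -> (3.377,16.153) [heading=120, move]
    -- iteration 2/3 --
    LT 30: heading 120 -> 150
    PU: pen up
    FD 5.4: (3.377,16.153) -> (-1.3,18.853) [heading=150, move]
    -- iteration 3/3 --
    LT 30: heading 150 -> 180
    PU: pen up
    FD 5.4: (-1.3,18.853) -> (-6.7,18.853) [heading=180, move]
  ]
  -- iteration 3/4 --
  BK 2.5: (-6.7,18.853) -> (-4.2,18.853) [heading=180, move]
  FD 4.1: (-4.2,18.853) -> (-8.3,18.853) [heading=180, move]
  BK 2.9: (-8.3,18.853) -> (-5.4,18.853) [heading=180, move]
  REPEAT 3 [
    -- iteration 1/3 --
    LT 30: heading 180 -> 210
    PU: pen up
    FD 5.4: (-5.4,18.853) -> (-10.077,16.153) [heading=210, move]
    -- iteration 2/3 --
    LT 30: heading 210 -> 240
    PU: pen up
    FD 5.4: (-10.077,16.153) -> (-12.777,11.477) [heading=240, move]
    -- iteration 3/3 --
    LT 30: heading 240 -> 270
    PU: pen up
    FD 5.4: (-12.777,11.477) -> (-12.777,6.077) [heading=270, move]
  ]
  -- iteration 4/4 --
  BK 2.5: (-12.777,6.077) -> (-12.777,8.577) [heading=270, move]
  FD 4.1: (-12.777,8.577) -> (-12.777,4.477) [heading=270, move]
  BK 2.9: (-12.777,4.477) -> (-12.777,7.377) [heading=270, move]
  REPEAT 3 [
    -- iteration 1/3 --
    LT 30: heading 270 -> 300
    PU: pen up
    FD 5.4: (-12.777,7.377) -> (-10.077,2.7) [heading=300, move]
    -- iteration 2/3 --
    LT 30: heading 300 -> 330
    PU: pen up
    FD 5.4: (-10.077,2.7) -> (-5.4,0) [heading=330, move]
    -- iteration 3/3 --
    LT 30: heading 330 -> 0
    PU: pen up
    FD 5.4: (-5.4,0) -> (0,0) [heading=0, move]
  ]
]
LT 283: heading 0 -> 283
FD 1.1: (0,0) -> (0.247,-1.072) [heading=283, move]
Final: pos=(0.247,-1.072), heading=283, 3 segment(s) drawn

Segment endpoints: x in {-2.5, -1.3, 0, 1.6}, y in {0}
xmin=-2.5, ymin=0, xmax=1.6, ymax=0

Answer: -2.5 0 1.6 0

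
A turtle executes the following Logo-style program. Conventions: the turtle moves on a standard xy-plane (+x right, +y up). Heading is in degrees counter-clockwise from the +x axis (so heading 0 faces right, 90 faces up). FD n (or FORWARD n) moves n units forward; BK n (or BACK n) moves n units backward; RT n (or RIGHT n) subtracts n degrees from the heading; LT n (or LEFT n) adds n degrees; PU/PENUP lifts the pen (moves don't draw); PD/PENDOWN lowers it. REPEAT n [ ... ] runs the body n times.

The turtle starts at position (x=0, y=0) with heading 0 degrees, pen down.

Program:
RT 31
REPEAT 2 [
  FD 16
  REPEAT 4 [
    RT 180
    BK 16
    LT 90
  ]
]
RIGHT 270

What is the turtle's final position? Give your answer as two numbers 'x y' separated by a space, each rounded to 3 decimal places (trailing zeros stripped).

Executing turtle program step by step:
Start: pos=(0,0), heading=0, pen down
RT 31: heading 0 -> 329
REPEAT 2 [
  -- iteration 1/2 --
  FD 16: (0,0) -> (13.715,-8.241) [heading=329, draw]
  REPEAT 4 [
    -- iteration 1/4 --
    RT 180: heading 329 -> 149
    BK 16: (13.715,-8.241) -> (27.429,-16.481) [heading=149, draw]
    LT 90: heading 149 -> 239
    -- iteration 2/4 --
    RT 180: heading 239 -> 59
    BK 16: (27.429,-16.481) -> (19.189,-30.196) [heading=59, draw]
    LT 90: heading 59 -> 149
    -- iteration 3/4 --
    RT 180: heading 149 -> 329
    BK 16: (19.189,-30.196) -> (5.474,-21.955) [heading=329, draw]
    LT 90: heading 329 -> 59
    -- iteration 4/4 --
    RT 180: heading 59 -> 239
    BK 16: (5.474,-21.955) -> (13.715,-8.241) [heading=239, draw]
    LT 90: heading 239 -> 329
  ]
  -- iteration 2/2 --
  FD 16: (13.715,-8.241) -> (27.429,-16.481) [heading=329, draw]
  REPEAT 4 [
    -- iteration 1/4 --
    RT 180: heading 329 -> 149
    BK 16: (27.429,-16.481) -> (41.144,-24.722) [heading=149, draw]
    LT 90: heading 149 -> 239
    -- iteration 2/4 --
    RT 180: heading 239 -> 59
    BK 16: (41.144,-24.722) -> (32.903,-38.437) [heading=59, draw]
    LT 90: heading 59 -> 149
    -- iteration 3/4 --
    RT 180: heading 149 -> 329
    BK 16: (32.903,-38.437) -> (19.189,-30.196) [heading=329, draw]
    LT 90: heading 329 -> 59
    -- iteration 4/4 --
    RT 180: heading 59 -> 239
    BK 16: (19.189,-30.196) -> (27.429,-16.481) [heading=239, draw]
    LT 90: heading 239 -> 329
  ]
]
RT 270: heading 329 -> 59
Final: pos=(27.429,-16.481), heading=59, 10 segment(s) drawn

Answer: 27.429 -16.481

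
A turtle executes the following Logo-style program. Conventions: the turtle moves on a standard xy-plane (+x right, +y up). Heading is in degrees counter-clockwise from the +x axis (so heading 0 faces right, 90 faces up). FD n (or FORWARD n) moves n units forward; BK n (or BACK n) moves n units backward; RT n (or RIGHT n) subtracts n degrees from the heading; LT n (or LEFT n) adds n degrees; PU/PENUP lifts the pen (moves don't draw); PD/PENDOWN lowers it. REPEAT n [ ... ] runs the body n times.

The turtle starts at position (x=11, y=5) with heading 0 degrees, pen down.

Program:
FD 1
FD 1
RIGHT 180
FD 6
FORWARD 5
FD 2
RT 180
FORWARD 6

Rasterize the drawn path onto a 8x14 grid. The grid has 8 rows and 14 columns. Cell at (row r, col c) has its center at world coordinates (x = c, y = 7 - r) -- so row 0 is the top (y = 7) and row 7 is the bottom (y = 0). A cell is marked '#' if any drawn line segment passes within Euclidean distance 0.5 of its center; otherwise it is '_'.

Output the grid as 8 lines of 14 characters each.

Answer: ______________
______________
##############
______________
______________
______________
______________
______________

Derivation:
Segment 0: (11,5) -> (12,5)
Segment 1: (12,5) -> (13,5)
Segment 2: (13,5) -> (7,5)
Segment 3: (7,5) -> (2,5)
Segment 4: (2,5) -> (0,5)
Segment 5: (0,5) -> (6,5)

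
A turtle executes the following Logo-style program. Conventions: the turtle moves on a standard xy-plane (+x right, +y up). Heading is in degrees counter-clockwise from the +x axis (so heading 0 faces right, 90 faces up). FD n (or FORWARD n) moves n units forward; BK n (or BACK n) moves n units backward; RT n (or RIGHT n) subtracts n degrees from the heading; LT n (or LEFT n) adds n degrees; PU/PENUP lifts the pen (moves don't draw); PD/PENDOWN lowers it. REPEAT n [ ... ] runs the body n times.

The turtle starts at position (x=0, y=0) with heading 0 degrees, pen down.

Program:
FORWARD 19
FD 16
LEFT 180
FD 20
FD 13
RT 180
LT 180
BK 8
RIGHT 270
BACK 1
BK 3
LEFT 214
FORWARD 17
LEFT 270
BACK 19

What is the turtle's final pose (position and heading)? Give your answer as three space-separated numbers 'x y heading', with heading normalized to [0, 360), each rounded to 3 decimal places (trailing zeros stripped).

Executing turtle program step by step:
Start: pos=(0,0), heading=0, pen down
FD 19: (0,0) -> (19,0) [heading=0, draw]
FD 16: (19,0) -> (35,0) [heading=0, draw]
LT 180: heading 0 -> 180
FD 20: (35,0) -> (15,0) [heading=180, draw]
FD 13: (15,0) -> (2,0) [heading=180, draw]
RT 180: heading 180 -> 0
LT 180: heading 0 -> 180
BK 8: (2,0) -> (10,0) [heading=180, draw]
RT 270: heading 180 -> 270
BK 1: (10,0) -> (10,1) [heading=270, draw]
BK 3: (10,1) -> (10,4) [heading=270, draw]
LT 214: heading 270 -> 124
FD 17: (10,4) -> (0.494,18.094) [heading=124, draw]
LT 270: heading 124 -> 34
BK 19: (0.494,18.094) -> (-15.258,7.469) [heading=34, draw]
Final: pos=(-15.258,7.469), heading=34, 9 segment(s) drawn

Answer: -15.258 7.469 34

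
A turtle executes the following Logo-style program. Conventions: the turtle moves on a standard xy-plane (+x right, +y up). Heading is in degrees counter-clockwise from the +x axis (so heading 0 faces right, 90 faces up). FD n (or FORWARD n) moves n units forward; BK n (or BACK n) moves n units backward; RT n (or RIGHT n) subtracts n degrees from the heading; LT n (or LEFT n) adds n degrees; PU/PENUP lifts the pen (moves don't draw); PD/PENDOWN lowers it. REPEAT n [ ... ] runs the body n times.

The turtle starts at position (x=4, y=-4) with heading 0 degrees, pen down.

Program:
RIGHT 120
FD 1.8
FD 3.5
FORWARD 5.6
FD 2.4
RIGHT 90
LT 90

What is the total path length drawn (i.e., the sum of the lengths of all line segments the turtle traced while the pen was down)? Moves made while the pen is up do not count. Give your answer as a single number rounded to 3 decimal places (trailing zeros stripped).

Executing turtle program step by step:
Start: pos=(4,-4), heading=0, pen down
RT 120: heading 0 -> 240
FD 1.8: (4,-4) -> (3.1,-5.559) [heading=240, draw]
FD 3.5: (3.1,-5.559) -> (1.35,-8.59) [heading=240, draw]
FD 5.6: (1.35,-8.59) -> (-1.45,-13.44) [heading=240, draw]
FD 2.4: (-1.45,-13.44) -> (-2.65,-15.518) [heading=240, draw]
RT 90: heading 240 -> 150
LT 90: heading 150 -> 240
Final: pos=(-2.65,-15.518), heading=240, 4 segment(s) drawn

Segment lengths:
  seg 1: (4,-4) -> (3.1,-5.559), length = 1.8
  seg 2: (3.1,-5.559) -> (1.35,-8.59), length = 3.5
  seg 3: (1.35,-8.59) -> (-1.45,-13.44), length = 5.6
  seg 4: (-1.45,-13.44) -> (-2.65,-15.518), length = 2.4
Total = 13.3

Answer: 13.3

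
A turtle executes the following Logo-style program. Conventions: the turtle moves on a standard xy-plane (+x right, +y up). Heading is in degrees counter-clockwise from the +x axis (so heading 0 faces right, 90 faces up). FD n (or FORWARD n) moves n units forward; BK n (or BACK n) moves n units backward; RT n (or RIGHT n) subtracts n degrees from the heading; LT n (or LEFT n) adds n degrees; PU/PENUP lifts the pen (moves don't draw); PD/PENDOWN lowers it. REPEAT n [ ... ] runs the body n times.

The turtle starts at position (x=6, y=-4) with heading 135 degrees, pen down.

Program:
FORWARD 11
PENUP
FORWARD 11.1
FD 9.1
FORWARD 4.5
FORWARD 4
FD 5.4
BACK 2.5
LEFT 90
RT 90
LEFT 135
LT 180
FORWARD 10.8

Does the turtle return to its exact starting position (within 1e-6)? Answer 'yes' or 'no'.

Answer: no

Derivation:
Executing turtle program step by step:
Start: pos=(6,-4), heading=135, pen down
FD 11: (6,-4) -> (-1.778,3.778) [heading=135, draw]
PU: pen up
FD 11.1: (-1.778,3.778) -> (-9.627,11.627) [heading=135, move]
FD 9.1: (-9.627,11.627) -> (-16.062,18.062) [heading=135, move]
FD 4.5: (-16.062,18.062) -> (-19.244,21.244) [heading=135, move]
FD 4: (-19.244,21.244) -> (-22.072,24.072) [heading=135, move]
FD 5.4: (-22.072,24.072) -> (-25.891,27.891) [heading=135, move]
BK 2.5: (-25.891,27.891) -> (-24.123,26.123) [heading=135, move]
LT 90: heading 135 -> 225
RT 90: heading 225 -> 135
LT 135: heading 135 -> 270
LT 180: heading 270 -> 90
FD 10.8: (-24.123,26.123) -> (-24.123,36.923) [heading=90, move]
Final: pos=(-24.123,36.923), heading=90, 1 segment(s) drawn

Start position: (6, -4)
Final position: (-24.123, 36.923)
Distance = 50.814; >= 1e-6 -> NOT closed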